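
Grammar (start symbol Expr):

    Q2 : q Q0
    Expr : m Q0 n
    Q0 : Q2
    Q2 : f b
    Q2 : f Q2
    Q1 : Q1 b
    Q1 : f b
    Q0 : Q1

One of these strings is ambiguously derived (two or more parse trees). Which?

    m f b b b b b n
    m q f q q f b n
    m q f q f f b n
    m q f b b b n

m q f q q f b n

m f b b b b b n: 1 tree
m q f q q f b n: 2 trees
m q f q f f b n: 1 tree
m q f b b b n: 1 tree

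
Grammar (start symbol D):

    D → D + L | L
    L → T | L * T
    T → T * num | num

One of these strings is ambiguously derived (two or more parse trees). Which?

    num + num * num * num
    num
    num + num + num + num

num + num * num * num: 4 trees
num: 1 tree
num + num + num + num: 1 tree

num + num * num * num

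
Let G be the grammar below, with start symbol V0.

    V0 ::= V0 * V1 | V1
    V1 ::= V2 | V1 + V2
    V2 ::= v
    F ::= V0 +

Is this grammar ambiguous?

(F is unreachable from V0, so its rules don't affect L(V0).) V0 → V0 * V1 | V1  ;  V1 → V1 + V2 | V2  — a left-associative chain with V2 at the bottom. Each string factors uniquely by precedence.

Unambiguous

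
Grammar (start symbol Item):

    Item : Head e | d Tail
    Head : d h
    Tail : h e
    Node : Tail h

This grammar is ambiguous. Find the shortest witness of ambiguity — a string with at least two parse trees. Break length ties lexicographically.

length 3: d h e has 2 parse trees

Two derivations of d h e:
  Item ⇒ Head e ⇒ d h e
  Item ⇒ d Tail ⇒ d h e

d h e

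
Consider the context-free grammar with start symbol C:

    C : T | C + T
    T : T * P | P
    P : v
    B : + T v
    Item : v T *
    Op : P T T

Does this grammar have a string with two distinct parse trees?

Unambiguous

Only C, T, P are reachable from C; ignoring the rest: The grammar is stratified — C handles '+' (left-recursive), T handles '*', P atoms. Each operator has a fixed associativity and precedence level, so every string has one parse.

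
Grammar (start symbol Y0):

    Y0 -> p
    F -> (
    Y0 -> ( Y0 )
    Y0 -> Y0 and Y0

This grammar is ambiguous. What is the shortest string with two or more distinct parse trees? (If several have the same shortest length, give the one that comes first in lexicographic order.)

length 1: no string has ≥2 trees
length 3: no string has ≥2 trees
length 5: p and p and p has 2 parse trees

Two derivations of p and p and p:
  Y0 ⇒ Y0 and Y0 ⇒ p and Y0 ⇒ p and Y0 and Y0 ⇒ p and p and Y0 ⇒ p and p and p
  Y0 ⇒ Y0 and Y0 ⇒ Y0 and Y0 and Y0 ⇒ p and Y0 and Y0 ⇒ p and p and Y0 ⇒ p and p and p

p and p and p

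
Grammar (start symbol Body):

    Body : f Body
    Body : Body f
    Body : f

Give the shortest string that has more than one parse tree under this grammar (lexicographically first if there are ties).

length 1: no string has ≥2 trees
length 2: f f has 2 parse trees

Two derivations of f f:
  Body ⇒ f Body ⇒ f f
  Body ⇒ Body f ⇒ f f

f f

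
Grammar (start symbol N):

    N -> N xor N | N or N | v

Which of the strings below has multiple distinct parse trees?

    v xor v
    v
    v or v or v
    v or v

v xor v: 1 tree
v: 1 tree
v or v or v: 2 trees
v or v: 1 tree

v or v or v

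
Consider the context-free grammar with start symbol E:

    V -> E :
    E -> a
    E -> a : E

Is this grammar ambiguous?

Only E is reachable from E; ignoring the rest: The reachable grammar is A → atom sep A | atom. Each atom is followed by either the separator (recurse) or end-of-string (stop) — no choice point.

Unambiguous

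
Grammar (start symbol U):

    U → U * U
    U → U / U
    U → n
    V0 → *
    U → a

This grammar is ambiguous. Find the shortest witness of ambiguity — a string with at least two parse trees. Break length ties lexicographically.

length 1: no string has ≥2 trees
length 3: no string has ≥2 trees
length 5: a * a * a has 2 parse trees

Two derivations of a * a * a:
  U ⇒ U * U ⇒ U * U * U ⇒ a * U * U ⇒ a * a * U ⇒ a * a * a
  U ⇒ U * U ⇒ a * U ⇒ a * U * U ⇒ a * a * U ⇒ a * a * a

a * a * a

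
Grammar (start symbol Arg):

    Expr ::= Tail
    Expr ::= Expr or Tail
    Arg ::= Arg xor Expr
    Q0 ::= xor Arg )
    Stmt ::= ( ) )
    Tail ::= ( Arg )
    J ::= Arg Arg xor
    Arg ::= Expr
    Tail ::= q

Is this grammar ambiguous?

Unambiguous

(J, Stmt, Q0 are unreachable from Arg, so their rules don't affect L(Arg).) The grammar is stratified — Arg handles 'xor' (left-recursive), Expr handles 'or', Tail atoms. Each operator has a fixed associativity and precedence level, so every string has one parse.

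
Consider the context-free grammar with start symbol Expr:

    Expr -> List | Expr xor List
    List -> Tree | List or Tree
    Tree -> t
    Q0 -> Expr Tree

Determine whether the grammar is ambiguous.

Only Expr, List, Tree are reachable from Expr; ignoring the rest: The grammar is stratified — Expr handles 'xor' (left-recursive), List handles 'or', Tree atoms. Each operator has a fixed associativity and precedence level, so every string has one parse.

Unambiguous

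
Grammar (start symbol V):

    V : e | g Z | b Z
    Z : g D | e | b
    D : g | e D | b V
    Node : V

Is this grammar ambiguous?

(Node is unreachable from V, so its rules don't affect L(V).) The reachable rules are right-linear with at most one rule per (nonterminal, next-terminal) pair. Each input token forces the next rule, so parsing is deterministic.

Unambiguous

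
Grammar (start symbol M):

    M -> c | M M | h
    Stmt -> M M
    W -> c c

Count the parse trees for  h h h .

Parse trees for h h h:
  [M [M h] [M [M h] [M h]]]
  [M [M [M h] [M h]] [M h]]

2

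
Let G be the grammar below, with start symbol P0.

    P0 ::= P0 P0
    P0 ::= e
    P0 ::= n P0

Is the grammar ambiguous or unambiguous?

Ambiguous

Witness: e e e

Derivation 1: P0 ⇒ P0 P0 ⇒ P0 P0 P0 ⇒ e P0 P0 ⇒ e e P0 ⇒ e e e
Derivation 2: P0 ⇒ P0 P0 ⇒ e P0 ⇒ e P0 P0 ⇒ e e P0 ⇒ e e e

Two distinct leftmost derivations for the same string.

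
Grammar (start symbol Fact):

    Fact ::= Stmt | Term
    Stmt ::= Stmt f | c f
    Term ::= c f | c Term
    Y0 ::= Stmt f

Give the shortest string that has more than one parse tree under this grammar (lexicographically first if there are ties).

length 2: c f has 2 parse trees

Two derivations of c f:
  Fact ⇒ Stmt ⇒ c f
  Fact ⇒ Term ⇒ c f

c f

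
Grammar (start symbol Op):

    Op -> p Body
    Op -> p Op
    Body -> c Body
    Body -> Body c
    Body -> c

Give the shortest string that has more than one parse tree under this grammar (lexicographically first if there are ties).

length 2: no string has ≥2 trees
length 3: p c c has 2 parse trees

Two derivations of p c c:
  Op ⇒ p Body ⇒ p c Body ⇒ p c c
  Op ⇒ p Body ⇒ p Body c ⇒ p c c

p c c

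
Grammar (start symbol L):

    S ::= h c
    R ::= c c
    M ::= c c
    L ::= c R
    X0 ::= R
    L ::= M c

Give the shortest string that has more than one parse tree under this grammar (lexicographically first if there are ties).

length 3: c c c has 2 parse trees

Two derivations of c c c:
  L ⇒ c R ⇒ c c c
  L ⇒ M c ⇒ c c c

c c c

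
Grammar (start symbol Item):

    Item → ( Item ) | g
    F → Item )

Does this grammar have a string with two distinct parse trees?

(F is unreachable from Item, so its rules don't affect L(Item).) L(Item) is { openⁿ atom closeⁿ : n ≥ 0 }. The bracket depth fixes n, and the derivation is forced at every step.

Unambiguous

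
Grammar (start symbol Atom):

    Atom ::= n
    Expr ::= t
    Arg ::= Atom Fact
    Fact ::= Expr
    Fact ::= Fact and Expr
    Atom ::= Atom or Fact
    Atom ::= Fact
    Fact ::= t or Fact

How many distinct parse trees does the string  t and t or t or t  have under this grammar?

Parse trees for t and t or t or t:
  [Atom [Atom [Fact [Fact [Expr t]] and [Expr t]]] or [Fact t or [Fact [Expr t]]]]
  [Atom [Atom [Atom [Fact [Fact [Expr t]] and [Expr t]]] or [Fact [Expr t]]] or [Fact [Expr t]]]

2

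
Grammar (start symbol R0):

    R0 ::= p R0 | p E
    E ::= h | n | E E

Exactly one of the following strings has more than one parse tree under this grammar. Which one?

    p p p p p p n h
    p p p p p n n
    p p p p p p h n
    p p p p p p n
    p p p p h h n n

p p p p h h n n

p p p p p p n h: 1 tree
p p p p p n n: 1 tree
p p p p p p h n: 1 tree
p p p p p p n: 1 tree
p p p p h h n n: 5 trees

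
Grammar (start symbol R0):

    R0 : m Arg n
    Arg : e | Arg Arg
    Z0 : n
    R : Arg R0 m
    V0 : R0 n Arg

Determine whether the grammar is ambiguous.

Witness: m e e e n

Derivation 1: R0 ⇒ m Arg n ⇒ m Arg Arg n ⇒ m e Arg n ⇒ m e Arg Arg n ⇒ m e e Arg n ⇒ m e e e n
Derivation 2: R0 ⇒ m Arg n ⇒ m Arg Arg n ⇒ m Arg Arg Arg n ⇒ m e Arg Arg n ⇒ m e e Arg n ⇒ m e e e n

Two distinct leftmost derivations for the same string.

Ambiguous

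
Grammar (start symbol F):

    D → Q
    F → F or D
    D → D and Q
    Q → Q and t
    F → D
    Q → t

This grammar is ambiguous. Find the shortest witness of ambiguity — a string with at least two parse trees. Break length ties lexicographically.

t and t

length 1: no string has ≥2 trees
length 3: t and t has 2 parse trees

Two derivations of t and t:
  F ⇒ D ⇒ Q ⇒ Q and t ⇒ t and t
  F ⇒ D ⇒ D and Q ⇒ Q and Q ⇒ t and Q ⇒ t and t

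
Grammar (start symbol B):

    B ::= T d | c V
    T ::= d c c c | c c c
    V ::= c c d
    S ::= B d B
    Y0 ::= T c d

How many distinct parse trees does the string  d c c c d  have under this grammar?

1

Parse trees for d c c c d:
  [B [T d c c c] d]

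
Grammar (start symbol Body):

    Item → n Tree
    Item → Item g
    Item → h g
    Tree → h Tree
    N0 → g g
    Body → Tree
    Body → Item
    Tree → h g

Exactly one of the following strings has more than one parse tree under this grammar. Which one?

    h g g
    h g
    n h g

h g

h g g: 1 tree
h g: 2 trees
n h g: 1 tree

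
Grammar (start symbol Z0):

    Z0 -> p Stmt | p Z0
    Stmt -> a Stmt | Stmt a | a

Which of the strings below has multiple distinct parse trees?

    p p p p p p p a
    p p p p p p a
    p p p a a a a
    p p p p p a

p p p p p p p a: 1 tree
p p p p p p a: 1 tree
p p p a a a a: 8 trees
p p p p p a: 1 tree

p p p a a a a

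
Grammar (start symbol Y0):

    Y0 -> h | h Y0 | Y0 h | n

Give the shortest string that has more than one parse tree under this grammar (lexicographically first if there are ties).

h h

length 1: no string has ≥2 trees
length 2: h h has 2 parse trees

Two derivations of h h:
  Y0 ⇒ h Y0 ⇒ h h
  Y0 ⇒ Y0 h ⇒ h h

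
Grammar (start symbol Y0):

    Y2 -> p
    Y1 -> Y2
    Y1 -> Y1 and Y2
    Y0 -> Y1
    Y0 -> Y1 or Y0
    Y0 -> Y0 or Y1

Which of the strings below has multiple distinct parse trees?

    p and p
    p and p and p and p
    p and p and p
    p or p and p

p and p: 1 tree
p and p and p and p: 1 tree
p and p and p: 1 tree
p or p and p: 2 trees

p or p and p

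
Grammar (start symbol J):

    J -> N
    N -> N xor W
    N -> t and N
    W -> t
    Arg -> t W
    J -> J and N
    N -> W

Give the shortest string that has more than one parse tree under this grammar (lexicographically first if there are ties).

t and t

length 1: no string has ≥2 trees
length 3: t and t has 2 parse trees

Two derivations of t and t:
  J ⇒ N ⇒ t and N ⇒ t and W ⇒ t and t
  J ⇒ J and N ⇒ N and N ⇒ W and N ⇒ t and N ⇒ t and W ⇒ t and t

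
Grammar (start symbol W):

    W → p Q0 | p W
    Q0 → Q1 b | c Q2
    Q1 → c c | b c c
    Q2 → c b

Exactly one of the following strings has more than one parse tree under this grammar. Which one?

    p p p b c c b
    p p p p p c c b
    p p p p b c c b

p p p p p c c b

p p p b c c b: 1 tree
p p p p p c c b: 2 trees
p p p p b c c b: 1 tree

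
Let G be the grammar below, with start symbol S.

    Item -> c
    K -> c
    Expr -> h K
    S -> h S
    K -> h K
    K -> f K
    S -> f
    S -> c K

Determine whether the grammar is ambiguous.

Unambiguous

(Expr, Item are unreachable from S, so their rules don't affect L(S).) Each reachable nonterminal has at most one production per leading terminal, and all productions are right-linear; the derivation is determined token-by-token.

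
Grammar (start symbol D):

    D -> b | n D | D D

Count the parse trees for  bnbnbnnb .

Parse trees for bnbnbnnb (showing first 6 of 12):
  [D [D b] [D n [D [D b] [D n [D [D b] [D n [D n [D b]]]]]]]]
  [D [D b] [D n [D [D b] [D [D n [D b]] [D n [D n [D b]]]]]]]
  [D [D b] [D n [D [D [D b] [D n [D b]]] [D n [D n [D b]]]]]]
  [D [D b] [D [D n [D b]] [D n [D [D b] [D n [D n [D b]]]]]]]
  [D [D b] [D [D n [D b]] [D [D n [D b]] [D n [D n [D b]]]]]]
  [D [D b] [D [D n [D [D b] [D n [D b]]]] [D n [D n [D b]]]]]

12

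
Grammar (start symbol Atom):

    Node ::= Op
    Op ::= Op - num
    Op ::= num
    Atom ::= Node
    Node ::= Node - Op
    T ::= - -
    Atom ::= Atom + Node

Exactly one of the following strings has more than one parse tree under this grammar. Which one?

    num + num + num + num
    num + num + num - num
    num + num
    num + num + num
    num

num + num + num - num

num + num + num + num: 1 tree
num + num + num - num: 2 trees
num + num: 1 tree
num + num + num: 1 tree
num: 1 tree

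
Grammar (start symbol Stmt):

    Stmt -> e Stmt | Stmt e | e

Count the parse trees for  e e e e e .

16

Parse trees for e e e e e (showing first 6 of 16):
  [Stmt e [Stmt e [Stmt e [Stmt e [Stmt e]]]]]
  [Stmt e [Stmt e [Stmt e [Stmt [Stmt e] e]]]]
  [Stmt e [Stmt e [Stmt [Stmt e [Stmt e]] e]]]
  [Stmt e [Stmt e [Stmt [Stmt [Stmt e] e] e]]]
  [Stmt e [Stmt [Stmt e [Stmt e [Stmt e]]] e]]
  [Stmt e [Stmt [Stmt e [Stmt [Stmt e] e]] e]]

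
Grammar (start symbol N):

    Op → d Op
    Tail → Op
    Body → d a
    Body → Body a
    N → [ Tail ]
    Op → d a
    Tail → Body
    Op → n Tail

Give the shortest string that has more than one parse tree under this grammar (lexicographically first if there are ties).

length 4: [ d a ] has 2 parse trees

Two derivations of [ d a ]:
  N ⇒ [ Tail ] ⇒ [ Op ] ⇒ [ d a ]
  N ⇒ [ Tail ] ⇒ [ Body ] ⇒ [ d a ]

[ d a ]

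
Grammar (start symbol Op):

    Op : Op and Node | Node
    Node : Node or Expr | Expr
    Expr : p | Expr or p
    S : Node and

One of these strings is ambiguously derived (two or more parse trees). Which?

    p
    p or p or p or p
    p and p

p or p or p or p

p: 1 tree
p or p or p or p: 8 trees
p and p: 1 tree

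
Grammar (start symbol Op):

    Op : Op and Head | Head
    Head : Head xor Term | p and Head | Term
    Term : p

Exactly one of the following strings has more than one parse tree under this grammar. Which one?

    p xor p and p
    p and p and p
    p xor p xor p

p and p and p

p xor p and p: 1 tree
p and p and p: 4 trees
p xor p xor p: 1 tree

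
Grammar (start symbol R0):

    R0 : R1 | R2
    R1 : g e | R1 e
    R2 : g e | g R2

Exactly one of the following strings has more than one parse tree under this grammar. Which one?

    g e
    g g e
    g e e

g e: 2 trees
g g e: 1 tree
g e e: 1 tree

g e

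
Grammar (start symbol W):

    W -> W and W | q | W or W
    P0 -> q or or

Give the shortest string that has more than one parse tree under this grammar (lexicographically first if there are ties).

q and q and q

length 1: no string has ≥2 trees
length 3: no string has ≥2 trees
length 5: q and q and q has 2 parse trees

Two derivations of q and q and q:
  W ⇒ W and W ⇒ W and W and W ⇒ q and W and W ⇒ q and q and W ⇒ q and q and q
  W ⇒ W and W ⇒ q and W ⇒ q and W and W ⇒ q and q and W ⇒ q and q and q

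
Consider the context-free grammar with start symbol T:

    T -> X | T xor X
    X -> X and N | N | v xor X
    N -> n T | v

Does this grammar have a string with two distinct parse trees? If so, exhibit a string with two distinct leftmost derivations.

Witness: v xor v

Derivation 1: T ⇒ X ⇒ v xor X ⇒ v xor N ⇒ v xor v
Derivation 2: T ⇒ T xor X ⇒ X xor X ⇒ N xor X ⇒ v xor X ⇒ v xor N ⇒ v xor v

Two distinct leftmost derivations for the same string.

Ambiguous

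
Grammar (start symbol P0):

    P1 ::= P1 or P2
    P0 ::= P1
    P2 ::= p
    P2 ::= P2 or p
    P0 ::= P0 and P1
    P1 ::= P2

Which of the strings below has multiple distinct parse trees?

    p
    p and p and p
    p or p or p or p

p: 1 tree
p and p and p: 1 tree
p or p or p or p: 8 trees

p or p or p or p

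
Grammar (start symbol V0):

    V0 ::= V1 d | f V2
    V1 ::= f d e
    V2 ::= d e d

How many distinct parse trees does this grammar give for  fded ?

Parse trees for fded:
  [V0 [V1 f d e] d]
  [V0 f [V2 d e d]]

2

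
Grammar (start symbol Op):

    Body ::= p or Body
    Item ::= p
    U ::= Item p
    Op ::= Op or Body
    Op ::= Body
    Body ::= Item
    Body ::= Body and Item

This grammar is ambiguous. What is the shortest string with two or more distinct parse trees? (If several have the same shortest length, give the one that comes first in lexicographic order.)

p or p

length 1: no string has ≥2 trees
length 3: p or p has 2 parse trees

Two derivations of p or p:
  Op ⇒ Op or Body ⇒ Body or Body ⇒ Item or Body ⇒ p or Body ⇒ p or Item ⇒ p or p
  Op ⇒ Body ⇒ p or Body ⇒ p or Item ⇒ p or p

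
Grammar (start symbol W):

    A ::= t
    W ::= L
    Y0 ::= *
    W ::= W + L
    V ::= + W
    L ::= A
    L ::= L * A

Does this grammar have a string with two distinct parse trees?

(V, Y0 are unreachable from W, so their rules don't affect L(W).) This is a standard precedence ladder (W over L over A), with each level left-recursive on its own operator ('+' at W, '*' at L). That structure is LR(1), hence unambiguous.

Unambiguous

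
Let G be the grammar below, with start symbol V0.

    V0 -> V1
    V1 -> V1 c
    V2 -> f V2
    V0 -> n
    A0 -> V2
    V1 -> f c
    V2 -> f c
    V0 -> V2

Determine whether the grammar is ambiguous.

Ambiguous

Witness: f c

Derivation 1: V0 ⇒ V1 ⇒ f c
Derivation 2: V0 ⇒ V2 ⇒ f c

Two distinct leftmost derivations for the same string.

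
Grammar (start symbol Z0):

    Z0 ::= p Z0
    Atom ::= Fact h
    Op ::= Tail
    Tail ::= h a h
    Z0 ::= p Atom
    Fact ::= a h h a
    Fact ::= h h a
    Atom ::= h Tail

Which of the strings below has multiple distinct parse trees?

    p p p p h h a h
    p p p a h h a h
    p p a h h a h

p p p p h h a h

p p p p h h a h: 2 trees
p p p a h h a h: 1 tree
p p a h h a h: 1 tree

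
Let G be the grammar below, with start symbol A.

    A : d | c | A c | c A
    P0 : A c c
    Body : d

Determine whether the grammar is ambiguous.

Witness: c c

Derivation 1: A ⇒ A c ⇒ c c
Derivation 2: A ⇒ c A ⇒ c c

Two distinct leftmost derivations for the same string.

Ambiguous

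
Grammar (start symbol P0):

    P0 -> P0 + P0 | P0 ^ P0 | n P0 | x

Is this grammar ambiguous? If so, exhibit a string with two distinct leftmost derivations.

Witness: n x + x

Derivation 1: P0 ⇒ P0 + P0 ⇒ n P0 + P0 ⇒ n x + P0 ⇒ n x + x
Derivation 2: P0 ⇒ n P0 ⇒ n P0 + P0 ⇒ n x + P0 ⇒ n x + x

Two distinct leftmost derivations for the same string.

Ambiguous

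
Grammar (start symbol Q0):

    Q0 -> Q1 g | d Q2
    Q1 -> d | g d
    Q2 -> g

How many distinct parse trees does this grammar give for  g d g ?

1

Parse trees for g d g:
  [Q0 [Q1 g d] g]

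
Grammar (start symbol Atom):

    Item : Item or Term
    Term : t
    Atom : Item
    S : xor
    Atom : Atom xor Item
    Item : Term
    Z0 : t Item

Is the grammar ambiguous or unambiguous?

Only Atom, Item, Term are reachable from Atom; ignoring the rest: The grammar is stratified — Atom handles 'xor' (left-recursive), Item handles 'or', Term atoms. Each operator has a fixed associativity and precedence level, so every string has one parse.

Unambiguous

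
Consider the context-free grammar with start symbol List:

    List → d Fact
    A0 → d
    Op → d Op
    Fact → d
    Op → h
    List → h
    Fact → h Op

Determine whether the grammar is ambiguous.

Only List, Fact, Op are reachable from List; ignoring the rest: The reachable rules are right-linear with at most one rule per (nonterminal, next-terminal) pair. Each input token forces the next rule, so parsing is deterministic.

Unambiguous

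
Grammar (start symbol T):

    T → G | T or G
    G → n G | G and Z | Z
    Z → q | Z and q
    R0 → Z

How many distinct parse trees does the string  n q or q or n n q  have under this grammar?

Parse trees for n q or q or n n q:
  [T [T [T [G n [G [Z q]]]] or [G [Z q]]] or [G n [G n [G [Z q]]]]]

1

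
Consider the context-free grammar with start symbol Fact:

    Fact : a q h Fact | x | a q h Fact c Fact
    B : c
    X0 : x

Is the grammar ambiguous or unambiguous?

Ambiguous

Witness: a q h a q h x c x

Derivation 1: Fact ⇒ a q h Fact ⇒ a q h a q h Fact c Fact ⇒ a q h a q h x c Fact ⇒ a q h a q h x c x
Derivation 2: Fact ⇒ a q h Fact c Fact ⇒ a q h a q h Fact c Fact ⇒ a q h a q h x c Fact ⇒ a q h a q h x c x

Two distinct leftmost derivations for the same string.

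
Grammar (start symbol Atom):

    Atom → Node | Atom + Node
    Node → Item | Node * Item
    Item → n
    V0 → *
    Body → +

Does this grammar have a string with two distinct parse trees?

Unambiguous

Only Atom, Node, Item are reachable from Atom; ignoring the rest: The grammar is stratified — Atom handles '+' (left-recursive), Node handles '*', Item atoms. Each operator has a fixed associativity and precedence level, so every string has one parse.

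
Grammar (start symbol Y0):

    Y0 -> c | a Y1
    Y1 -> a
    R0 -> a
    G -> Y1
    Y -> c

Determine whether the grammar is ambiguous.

Unambiguous

Only Y0, Y1 are reachable from Y0; ignoring the rest: Each reachable nonterminal has at most one production per leading terminal, and all productions are right-linear; the derivation is determined token-by-token.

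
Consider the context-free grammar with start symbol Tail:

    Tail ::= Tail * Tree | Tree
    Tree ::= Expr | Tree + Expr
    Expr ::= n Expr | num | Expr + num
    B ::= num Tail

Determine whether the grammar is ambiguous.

Ambiguous

Witness: num + num

Derivation 1: Tail ⇒ Tree ⇒ Expr ⇒ Expr + num ⇒ num + num
Derivation 2: Tail ⇒ Tree ⇒ Tree + Expr ⇒ Expr + Expr ⇒ num + Expr ⇒ num + num

Two distinct leftmost derivations for the same string.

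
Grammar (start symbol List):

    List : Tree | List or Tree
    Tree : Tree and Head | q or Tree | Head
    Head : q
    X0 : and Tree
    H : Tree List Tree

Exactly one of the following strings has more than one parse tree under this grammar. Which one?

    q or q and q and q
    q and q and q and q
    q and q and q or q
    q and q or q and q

q or q and q and q: 4 trees
q and q and q and q: 1 tree
q and q and q or q: 1 tree
q and q or q and q: 1 tree

q or q and q and q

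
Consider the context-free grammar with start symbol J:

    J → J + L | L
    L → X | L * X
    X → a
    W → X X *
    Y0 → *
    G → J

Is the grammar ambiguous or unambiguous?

Only J, L, X are reachable from J; ignoring the rest: The grammar is stratified — J handles '+' (left-recursive), L handles '*', X atoms. Each operator has a fixed associativity and precedence level, so every string has one parse.

Unambiguous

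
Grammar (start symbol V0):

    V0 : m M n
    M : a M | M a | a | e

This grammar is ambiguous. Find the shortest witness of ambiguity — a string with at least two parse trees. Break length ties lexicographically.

length 3: no string has ≥2 trees
length 4: m a a n has 2 parse trees

Two derivations of m a a n:
  V0 ⇒ m M n ⇒ m a M n ⇒ m a a n
  V0 ⇒ m M n ⇒ m M a n ⇒ m a a n

m a a n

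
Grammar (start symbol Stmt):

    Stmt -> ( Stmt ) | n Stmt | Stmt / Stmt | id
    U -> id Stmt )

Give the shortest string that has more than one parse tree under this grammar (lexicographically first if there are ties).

length 1: no string has ≥2 trees
length 2: no string has ≥2 trees
length 3: no string has ≥2 trees
length 4: n id / id has 2 parse trees

Two derivations of n id / id:
  Stmt ⇒ n Stmt ⇒ n Stmt / Stmt ⇒ n id / Stmt ⇒ n id / id
  Stmt ⇒ Stmt / Stmt ⇒ n Stmt / Stmt ⇒ n id / Stmt ⇒ n id / id

n id / id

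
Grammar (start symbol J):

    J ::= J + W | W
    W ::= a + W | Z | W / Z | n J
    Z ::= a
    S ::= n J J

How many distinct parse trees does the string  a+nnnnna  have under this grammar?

Parse trees for a+nnnnna:
  [J [J [W [Z a]]] + [W n [J [W n [J [W n [J [W n [J [W n [J [W [Z a]]]]]]]]]]]]]
  [J [W a + [W n [J [W n [J [W n [J [W n [J [W n [J [W [Z a]]]]]]]]]]]]]]

2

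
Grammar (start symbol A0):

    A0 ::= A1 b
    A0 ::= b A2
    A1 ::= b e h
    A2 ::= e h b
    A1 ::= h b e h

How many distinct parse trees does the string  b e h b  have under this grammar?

Parse trees for b e h b:
  [A0 [A1 b e h] b]
  [A0 b [A2 e h b]]

2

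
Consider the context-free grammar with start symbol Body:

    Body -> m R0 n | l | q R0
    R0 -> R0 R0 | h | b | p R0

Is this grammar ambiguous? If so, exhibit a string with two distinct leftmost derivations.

Witness: q b b b

Derivation 1: Body ⇒ q R0 ⇒ q R0 R0 ⇒ q R0 R0 R0 ⇒ q b R0 R0 ⇒ q b b R0 ⇒ q b b b
Derivation 2: Body ⇒ q R0 ⇒ q R0 R0 ⇒ q b R0 ⇒ q b R0 R0 ⇒ q b b R0 ⇒ q b b b

Two distinct leftmost derivations for the same string.

Ambiguous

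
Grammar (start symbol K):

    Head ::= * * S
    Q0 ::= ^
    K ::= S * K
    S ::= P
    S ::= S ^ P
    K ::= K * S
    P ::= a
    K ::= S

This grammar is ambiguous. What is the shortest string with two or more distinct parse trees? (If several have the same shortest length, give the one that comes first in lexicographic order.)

length 1: no string has ≥2 trees
length 3: a * a has 2 parse trees

Two derivations of a * a:
  K ⇒ S * K ⇒ P * K ⇒ a * K ⇒ a * S ⇒ a * P ⇒ a * a
  K ⇒ K * S ⇒ S * S ⇒ P * S ⇒ a * S ⇒ a * P ⇒ a * a

a * a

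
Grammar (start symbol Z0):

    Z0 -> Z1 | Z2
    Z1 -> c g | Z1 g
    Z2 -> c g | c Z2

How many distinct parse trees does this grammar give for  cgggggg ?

Parse trees for cgggggg:
  [Z0 [Z1 [Z1 [Z1 [Z1 [Z1 [Z1 c g] g] g] g] g] g]]

1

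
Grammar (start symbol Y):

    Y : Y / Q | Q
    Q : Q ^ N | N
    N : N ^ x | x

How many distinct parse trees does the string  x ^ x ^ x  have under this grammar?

4

Parse trees for x ^ x ^ x:
  [Y [Q [Q [N x]] ^ [N [N x] ^ x]]]
  [Y [Q [Q [Q [N x]] ^ [N x]] ^ [N x]]]
  [Y [Q [Q [N [N x] ^ x]] ^ [N x]]]
  [Y [Q [N [N [N x] ^ x] ^ x]]]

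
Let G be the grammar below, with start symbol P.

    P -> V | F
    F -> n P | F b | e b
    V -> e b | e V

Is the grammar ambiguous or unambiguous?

Witness: e b

Derivation 1: P ⇒ V ⇒ e b
Derivation 2: P ⇒ F ⇒ e b

Two distinct leftmost derivations for the same string.

Ambiguous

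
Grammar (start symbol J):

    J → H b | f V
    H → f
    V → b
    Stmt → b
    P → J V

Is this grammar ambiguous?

Witness: f b

Derivation 1: J ⇒ H b ⇒ f b
Derivation 2: J ⇒ f V ⇒ f b

Two distinct leftmost derivations for the same string.

Ambiguous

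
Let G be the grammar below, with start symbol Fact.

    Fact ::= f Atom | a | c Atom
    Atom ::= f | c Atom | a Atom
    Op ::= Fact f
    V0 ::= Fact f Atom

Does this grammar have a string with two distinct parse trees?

(Op, V0 are unreachable from Fact, so their rules don't affect L(Fact).) Restricted to the reachable nonterminals, every rule has the form A → t or A → t B, and no two rules for the same A share a first terminal. The grammar encodes a DFA — one run per string.

Unambiguous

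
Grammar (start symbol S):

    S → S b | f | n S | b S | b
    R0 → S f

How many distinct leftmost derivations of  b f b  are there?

2

Parse trees for b f b:
  [S [S b [S f]] b]
  [S b [S [S f] b]]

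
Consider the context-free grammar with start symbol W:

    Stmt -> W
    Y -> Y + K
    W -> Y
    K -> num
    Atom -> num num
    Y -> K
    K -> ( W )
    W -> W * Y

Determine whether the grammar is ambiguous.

Unambiguous

Only W, Y, K are reachable from W; ignoring the rest: W → W * Y | Y  ;  Y → Y + K | K  — a left-associative chain with K at the bottom. Each string factors uniquely by precedence.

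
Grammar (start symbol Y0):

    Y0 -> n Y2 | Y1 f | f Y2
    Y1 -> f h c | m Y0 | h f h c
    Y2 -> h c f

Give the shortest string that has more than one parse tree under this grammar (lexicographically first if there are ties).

length 4: f h c f has 2 parse trees

Two derivations of f h c f:
  Y0 ⇒ Y1 f ⇒ f h c f
  Y0 ⇒ f Y2 ⇒ f h c f

f h c f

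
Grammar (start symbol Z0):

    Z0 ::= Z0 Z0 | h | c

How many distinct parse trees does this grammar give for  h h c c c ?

14

Parse trees for h h c c c (showing first 6 of 14):
  [Z0 [Z0 h] [Z0 [Z0 h] [Z0 [Z0 c] [Z0 [Z0 c] [Z0 c]]]]]
  [Z0 [Z0 h] [Z0 [Z0 h] [Z0 [Z0 [Z0 c] [Z0 c]] [Z0 c]]]]
  [Z0 [Z0 h] [Z0 [Z0 [Z0 h] [Z0 c]] [Z0 [Z0 c] [Z0 c]]]]
  [Z0 [Z0 h] [Z0 [Z0 [Z0 h] [Z0 [Z0 c] [Z0 c]]] [Z0 c]]]
  [Z0 [Z0 h] [Z0 [Z0 [Z0 [Z0 h] [Z0 c]] [Z0 c]] [Z0 c]]]
  [Z0 [Z0 [Z0 h] [Z0 h]] [Z0 [Z0 c] [Z0 [Z0 c] [Z0 c]]]]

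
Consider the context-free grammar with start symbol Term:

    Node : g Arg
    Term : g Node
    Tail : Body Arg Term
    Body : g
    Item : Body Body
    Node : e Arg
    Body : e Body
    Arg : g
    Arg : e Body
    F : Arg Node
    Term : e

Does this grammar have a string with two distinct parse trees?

Only Term, Node, Arg, Body are reachable from Term; ignoring the rest: Each reachable nonterminal has at most one production per leading terminal, and all productions are right-linear; the derivation is determined token-by-token.

Unambiguous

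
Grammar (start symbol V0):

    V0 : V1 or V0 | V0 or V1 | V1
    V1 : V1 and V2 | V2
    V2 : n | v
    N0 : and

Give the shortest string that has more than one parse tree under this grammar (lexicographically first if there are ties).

length 1: no string has ≥2 trees
length 3: n or n has 2 parse trees

Two derivations of n or n:
  V0 ⇒ V1 or V0 ⇒ V2 or V0 ⇒ n or V0 ⇒ n or V1 ⇒ n or V2 ⇒ n or n
  V0 ⇒ V0 or V1 ⇒ V1 or V1 ⇒ V2 or V1 ⇒ n or V1 ⇒ n or V2 ⇒ n or n

n or n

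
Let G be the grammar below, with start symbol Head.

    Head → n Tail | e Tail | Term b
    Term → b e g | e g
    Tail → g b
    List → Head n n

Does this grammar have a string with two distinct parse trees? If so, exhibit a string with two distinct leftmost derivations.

Ambiguous

Witness: e g b

Derivation 1: Head ⇒ e Tail ⇒ e g b
Derivation 2: Head ⇒ Term b ⇒ e g b

Two distinct leftmost derivations for the same string.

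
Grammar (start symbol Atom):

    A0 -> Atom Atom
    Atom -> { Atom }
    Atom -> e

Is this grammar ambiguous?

Unambiguous

Only Atom is reachable from Atom; ignoring the rest: Each string is a nest of matched brackets around a single atom. An opening bracket forces the recursive rule; an atom forces the base rule.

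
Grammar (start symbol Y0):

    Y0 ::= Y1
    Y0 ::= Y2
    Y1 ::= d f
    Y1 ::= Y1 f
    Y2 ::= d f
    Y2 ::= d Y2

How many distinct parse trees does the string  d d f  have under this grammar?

1

Parse trees for d d f:
  [Y0 [Y2 d [Y2 d f]]]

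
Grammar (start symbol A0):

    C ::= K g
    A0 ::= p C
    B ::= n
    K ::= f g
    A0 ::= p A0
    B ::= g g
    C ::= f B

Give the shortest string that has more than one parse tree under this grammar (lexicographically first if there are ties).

p f g g

length 3: no string has ≥2 trees
length 4: p f g g has 2 parse trees

Two derivations of p f g g:
  A0 ⇒ p C ⇒ p K g ⇒ p f g g
  A0 ⇒ p C ⇒ p f B ⇒ p f g g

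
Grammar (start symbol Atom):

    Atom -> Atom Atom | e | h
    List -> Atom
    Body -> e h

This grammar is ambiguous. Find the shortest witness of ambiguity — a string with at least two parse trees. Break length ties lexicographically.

e e e

length 1: no string has ≥2 trees
length 2: no string has ≥2 trees
length 3: e e e has 2 parse trees

Two derivations of e e e:
  Atom ⇒ Atom Atom ⇒ Atom Atom Atom ⇒ e Atom Atom ⇒ e e Atom ⇒ e e e
  Atom ⇒ Atom Atom ⇒ e Atom ⇒ e Atom Atom ⇒ e e Atom ⇒ e e e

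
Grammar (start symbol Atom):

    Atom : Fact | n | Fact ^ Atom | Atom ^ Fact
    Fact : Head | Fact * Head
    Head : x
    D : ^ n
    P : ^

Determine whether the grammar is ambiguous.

Witness: x ^ x

Derivation 1: Atom ⇒ Fact ^ Atom ⇒ Head ^ Atom ⇒ x ^ Atom ⇒ x ^ Fact ⇒ x ^ Head ⇒ x ^ x
Derivation 2: Atom ⇒ Atom ^ Fact ⇒ Fact ^ Fact ⇒ Head ^ Fact ⇒ x ^ Fact ⇒ x ^ Head ⇒ x ^ x

Two distinct leftmost derivations for the same string.

Ambiguous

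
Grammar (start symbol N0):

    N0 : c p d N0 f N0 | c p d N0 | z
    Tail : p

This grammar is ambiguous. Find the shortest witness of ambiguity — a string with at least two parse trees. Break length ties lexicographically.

length 1: no string has ≥2 trees
length 4: no string has ≥2 trees
length 6: no string has ≥2 trees
length 7: no string has ≥2 trees
length 9: c p d c p d z f z has 2 parse trees

Two derivations of c p d c p d z f z:
  N0 ⇒ c p d N0 f N0 ⇒ c p d c p d N0 f N0 ⇒ c p d c p d z f N0 ⇒ c p d c p d z f z
  N0 ⇒ c p d N0 ⇒ c p d c p d N0 f N0 ⇒ c p d c p d z f N0 ⇒ c p d c p d z f z

c p d c p d z f z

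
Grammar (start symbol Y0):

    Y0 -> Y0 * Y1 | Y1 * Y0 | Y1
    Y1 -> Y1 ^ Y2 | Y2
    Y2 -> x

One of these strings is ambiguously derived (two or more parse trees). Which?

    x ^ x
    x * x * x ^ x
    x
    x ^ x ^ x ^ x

x ^ x: 1 tree
x * x * x ^ x: 4 trees
x: 1 tree
x ^ x ^ x ^ x: 1 tree

x * x * x ^ x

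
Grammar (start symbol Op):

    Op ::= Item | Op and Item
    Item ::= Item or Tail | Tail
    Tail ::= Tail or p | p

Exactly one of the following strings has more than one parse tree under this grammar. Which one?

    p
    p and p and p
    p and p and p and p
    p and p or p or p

p: 1 tree
p and p and p: 1 tree
p and p and p and p: 1 tree
p and p or p or p: 4 trees

p and p or p or p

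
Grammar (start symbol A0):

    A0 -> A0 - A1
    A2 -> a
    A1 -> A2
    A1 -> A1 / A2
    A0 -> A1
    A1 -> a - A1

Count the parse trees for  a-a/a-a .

3

Parse trees for a-a/a-a:
  [A0 [A0 [A0 [A1 [A2 a]]] - [A1 [A1 [A2 a]] / [A2 a]]] - [A1 [A2 a]]]
  [A0 [A0 [A1 [A1 a - [A1 [A2 a]]] / [A2 a]]] - [A1 [A2 a]]]
  [A0 [A0 [A1 a - [A1 [A1 [A2 a]] / [A2 a]]]] - [A1 [A2 a]]]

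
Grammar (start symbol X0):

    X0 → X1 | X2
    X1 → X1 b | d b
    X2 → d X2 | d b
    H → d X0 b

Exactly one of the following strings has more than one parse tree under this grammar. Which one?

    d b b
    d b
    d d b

d b

d b b: 1 tree
d b: 2 trees
d d b: 1 tree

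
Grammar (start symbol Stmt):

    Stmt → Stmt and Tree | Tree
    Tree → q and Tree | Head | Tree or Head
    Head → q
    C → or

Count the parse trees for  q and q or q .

3

Parse trees for q and q or q:
  [Stmt [Stmt [Tree [Head q]]] and [Tree [Tree [Head q]] or [Head q]]]
  [Stmt [Tree q and [Tree [Tree [Head q]] or [Head q]]]]
  [Stmt [Tree [Tree q and [Tree [Head q]]] or [Head q]]]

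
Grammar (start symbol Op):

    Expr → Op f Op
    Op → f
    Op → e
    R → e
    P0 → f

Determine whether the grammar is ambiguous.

Unambiguous

Only Op is reachable from Op; ignoring the rest: Each reachable nonterminal has at most one production per leading terminal, and all productions are right-linear; the derivation is determined token-by-token.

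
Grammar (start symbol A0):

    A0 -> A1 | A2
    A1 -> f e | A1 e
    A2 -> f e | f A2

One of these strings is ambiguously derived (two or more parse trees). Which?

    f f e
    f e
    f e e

f f e: 1 tree
f e: 2 trees
f e e: 1 tree

f e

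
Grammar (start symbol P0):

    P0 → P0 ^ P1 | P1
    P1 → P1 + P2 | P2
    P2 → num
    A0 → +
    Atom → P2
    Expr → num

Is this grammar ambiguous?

(A0, Atom, Expr are unreachable from P0, so their rules don't affect L(P0).) The grammar is stratified — P0 handles '^' (left-recursive), P1 handles '+', P2 atoms. Each operator has a fixed associativity and precedence level, so every string has one parse.

Unambiguous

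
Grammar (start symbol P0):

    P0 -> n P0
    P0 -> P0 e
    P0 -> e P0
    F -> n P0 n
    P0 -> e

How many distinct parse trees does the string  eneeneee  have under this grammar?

29

Parse trees for eneeneee (showing first 6 of 29):
  [P0 [P0 [P0 e [P0 n [P0 e [P0 e [P0 n [P0 e]]]]]] e] e]
  [P0 [P0 e [P0 n [P0 [P0 e [P0 e [P0 n [P0 e]]]] e]]] e]
  [P0 [P0 e [P0 n [P0 e [P0 [P0 e [P0 n [P0 e]]] e]]]] e]
  [P0 [P0 e [P0 n [P0 e [P0 e [P0 n [P0 [P0 e] e]]]]]] e]
  [P0 [P0 e [P0 n [P0 e [P0 e [P0 n [P0 e [P0 e]]]]]]] e]
  [P0 [P0 e [P0 n [P0 e [P0 e [P0 [P0 n [P0 e]] e]]]]] e]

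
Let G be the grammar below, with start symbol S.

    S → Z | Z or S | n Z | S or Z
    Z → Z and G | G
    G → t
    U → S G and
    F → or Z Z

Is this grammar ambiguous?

Ambiguous

Witness: t or t

Derivation 1: S ⇒ Z or S ⇒ G or S ⇒ t or S ⇒ t or Z ⇒ t or G ⇒ t or t
Derivation 2: S ⇒ S or Z ⇒ Z or Z ⇒ G or Z ⇒ t or Z ⇒ t or G ⇒ t or t

Two distinct leftmost derivations for the same string.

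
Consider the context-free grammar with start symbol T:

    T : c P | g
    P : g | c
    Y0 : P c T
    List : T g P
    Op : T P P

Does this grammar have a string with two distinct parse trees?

Only T, P are reachable from T; ignoring the rest: The reachable rules are right-linear with at most one rule per (nonterminal, next-terminal) pair. Each input token forces the next rule, so parsing is deterministic.

Unambiguous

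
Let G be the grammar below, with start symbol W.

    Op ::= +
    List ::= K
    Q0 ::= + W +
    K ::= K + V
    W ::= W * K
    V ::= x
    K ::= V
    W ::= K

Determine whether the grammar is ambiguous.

Only W, K, V are reachable from W; ignoring the rest: The grammar is stratified — W handles '*' (left-recursive), K handles '+', V atoms. Each operator has a fixed associativity and precedence level, so every string has one parse.

Unambiguous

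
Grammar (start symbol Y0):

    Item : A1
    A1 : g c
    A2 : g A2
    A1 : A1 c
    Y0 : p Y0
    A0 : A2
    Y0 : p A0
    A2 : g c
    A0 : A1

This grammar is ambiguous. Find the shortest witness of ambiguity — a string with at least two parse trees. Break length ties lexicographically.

length 3: p g c has 2 parse trees

Two derivations of p g c:
  Y0 ⇒ p A0 ⇒ p A2 ⇒ p g c
  Y0 ⇒ p A0 ⇒ p A1 ⇒ p g c

p g c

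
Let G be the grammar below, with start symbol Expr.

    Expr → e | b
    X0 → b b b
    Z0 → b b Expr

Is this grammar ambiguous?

Unambiguous

Only Expr is reachable from Expr; ignoring the rest: The reachable rules are right-linear with at most one rule per (nonterminal, next-terminal) pair. Each input token forces the next rule, so parsing is deterministic.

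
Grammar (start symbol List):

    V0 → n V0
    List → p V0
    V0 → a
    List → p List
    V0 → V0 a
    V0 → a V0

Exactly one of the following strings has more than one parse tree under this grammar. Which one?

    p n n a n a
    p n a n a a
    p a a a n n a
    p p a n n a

p n n a n a: 1 tree
p n a n a a: 5 trees
p a a a n n a: 1 tree
p p a n n a: 1 tree

p n a n a a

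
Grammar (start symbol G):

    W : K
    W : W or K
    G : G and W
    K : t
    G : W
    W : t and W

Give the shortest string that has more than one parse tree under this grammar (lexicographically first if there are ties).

length 1: no string has ≥2 trees
length 3: t and t has 2 parse trees

Two derivations of t and t:
  G ⇒ G and W ⇒ W and W ⇒ K and W ⇒ t and W ⇒ t and K ⇒ t and t
  G ⇒ W ⇒ t and W ⇒ t and K ⇒ t and t

t and t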